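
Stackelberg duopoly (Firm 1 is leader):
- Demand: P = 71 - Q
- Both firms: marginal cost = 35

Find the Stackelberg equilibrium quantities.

q₁* (leader) = 18.0, q₂* (follower) = 9.0

Work:
Follower's reaction: q₂ = (a - c - q₁)/2
Leader substitutes: π₁ = q₁·(a - q₁ - (a-c-q₁)/2 - c)
FOC: q₁* = (71 - 35)/2 = 18.00
Then: q₂* = (71 - 35 - 18.0)/2 = 9.00
Leader has first-mover advantage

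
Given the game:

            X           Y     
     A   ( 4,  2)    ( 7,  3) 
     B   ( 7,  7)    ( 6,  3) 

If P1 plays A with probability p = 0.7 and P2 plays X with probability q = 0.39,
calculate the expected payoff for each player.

E[P1] = 5.998, E[P2] = 3.195

Work:
E[P1] = p·q·π₁(A,X) + p·(1-q)·π₁(A,Y) + (1-p)·q·π₁(B,X) + (1-p)·(1-q)·π₁(B,Y)
= 0.7·0.39·4 + 0.7·0.61·7 + 0.3·0.39·7 + 0.3·0.61·6
= 5.998

E[P2] = 3.195 (similar calculation)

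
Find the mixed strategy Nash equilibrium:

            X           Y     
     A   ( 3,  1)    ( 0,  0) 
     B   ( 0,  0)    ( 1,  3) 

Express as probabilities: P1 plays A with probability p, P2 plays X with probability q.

p = 0.75, q = 0.25

Work:
Find probabilities that make opponent indifferent:
P2 chooses q to make P1 indifferent between A and B
P1 chooses p to make P2 indifferent between X and Y
Mixed NE: P1 plays (A: 0.75, B: 0.25), P2 plays (X: 0.25, Y: 0.75)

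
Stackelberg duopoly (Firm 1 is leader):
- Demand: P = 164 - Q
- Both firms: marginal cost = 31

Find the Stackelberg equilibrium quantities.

q₁* (leader) = 66.5, q₂* (follower) = 33.25

Work:
Follower's reaction: q₂ = (a - c - q₁)/2
Leader substitutes: π₁ = q₁·(a - q₁ - (a-c-q₁)/2 - c)
FOC: q₁* = (164 - 31)/2 = 66.50
Then: q₂* = (164 - 31 - 66.5)/2 = 33.25
Leader has first-mover advantage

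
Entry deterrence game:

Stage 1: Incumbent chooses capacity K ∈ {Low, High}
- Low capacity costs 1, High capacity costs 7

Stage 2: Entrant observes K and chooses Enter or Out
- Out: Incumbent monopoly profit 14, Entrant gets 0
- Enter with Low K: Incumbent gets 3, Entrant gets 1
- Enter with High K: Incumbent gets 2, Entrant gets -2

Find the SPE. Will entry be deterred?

SPE: (High, Enter|Low, Out|High); Entry deterred. Incumbent net profit = 7

Work:
After Low K: Entrant enters (1 > 0)
After High K: Entrant stays out (-2 < 0)
Incumbent: Low → 3−1=2, High → 14−7=7
Incumbent chooses High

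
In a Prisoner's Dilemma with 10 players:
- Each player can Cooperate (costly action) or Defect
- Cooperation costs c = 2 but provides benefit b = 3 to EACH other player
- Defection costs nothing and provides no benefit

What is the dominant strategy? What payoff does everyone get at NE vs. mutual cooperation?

Dominant: Defect; NE payoff = 0; Coop payoff = 25

Work:
Defect dominates (saves cost c = 2, benefit to others is external)
NE: All defect → everyone gets 0
If all cooperate: each receives (9)×3 - 2 = 25
Social dilemma: 25 > 0 but NE gives 0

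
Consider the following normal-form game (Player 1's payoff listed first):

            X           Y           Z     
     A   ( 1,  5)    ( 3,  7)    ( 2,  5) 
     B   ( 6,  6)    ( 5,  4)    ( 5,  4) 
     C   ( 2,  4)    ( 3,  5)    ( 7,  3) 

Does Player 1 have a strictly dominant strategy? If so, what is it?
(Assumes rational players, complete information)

No strictly dominant strategy exists for Player 1

Work:
A strategy strictly dominates another if it gives a strictly higher payoff against every opponent action. Compare each pair of P1's strategies column-by-column:
  A vs B: [1 vs 6, 3 vs 5, 2 vs 5] → A does not strictly dominate B (column X: 1 ≤ 6)
  A vs C: [1 vs 2, 3 vs 3, 2 vs 7] → A does not strictly dominate C (column X: 1 ≤ 2)
  B vs A: [6 vs 1, 5 vs 3, 5 vs 2] → B strictly dominates A
  B vs C: [6 vs 2, 5 vs 3, 5 vs 7] → B does not strictly dominate C (column Z: 5 ≤ 7)
  C vs A: [2 vs 1, 3 vs 3, 7 vs 2] → C does not strictly dominate A (column Y: 3 ≤ 3)
  C vs B: [2 vs 6, 3 vs 5, 7 vs 5] → C does not strictly dominate B (column X: 2 ≤ 6)
No single strategy strictly dominates all others → no strictly dominant strategy.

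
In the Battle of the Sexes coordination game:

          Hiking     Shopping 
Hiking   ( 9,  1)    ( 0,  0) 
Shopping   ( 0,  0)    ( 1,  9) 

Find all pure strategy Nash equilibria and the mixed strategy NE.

Pure NE: (Hiking, Hiking) and (Shopping, Shopping); Mixed NE: p = 0.9, q = 0.1

Work:
Check pure NE:
(Hiking, Hiking): (9, 1) - no unilateral deviation beneficial
(Shopping, Shopping): (1, 9) - no unilateral deviation beneficial
Mixed NE: P1 plays Hiking with p = 0.9, P2 plays Hiking with q = 0.1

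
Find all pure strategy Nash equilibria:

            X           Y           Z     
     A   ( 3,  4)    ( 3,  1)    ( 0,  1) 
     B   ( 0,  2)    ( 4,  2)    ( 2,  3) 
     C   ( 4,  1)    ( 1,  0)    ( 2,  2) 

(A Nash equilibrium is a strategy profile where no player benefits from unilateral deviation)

Nash equilibrium: (B, Z), (C, Z)

Work:
Best responses:
  P1 vs X: payoffs [3, 0, 4] → best response C (payoff 4)
  P1 vs Y: payoffs [3, 4, 1] → best response B (payoff 4)
  P1 vs Z: payoffs [0, 2, 2] → best response B/C (payoff 2)
  P2 vs A: payoffs [4, 1, 1] → best response X (payoff 4)
  P2 vs B: payoffs [2, 2, 3] → best response Z (payoff 3)
  P2 vs C: payoffs [1, 0, 2] → best response Z (payoff 2)
Mutual best responses: (B,Z), (C,Z) → Nash equilibria.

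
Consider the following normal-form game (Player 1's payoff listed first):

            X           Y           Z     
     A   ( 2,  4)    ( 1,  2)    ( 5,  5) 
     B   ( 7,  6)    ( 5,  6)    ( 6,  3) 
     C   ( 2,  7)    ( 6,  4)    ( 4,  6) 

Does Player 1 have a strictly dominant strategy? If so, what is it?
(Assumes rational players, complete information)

No strictly dominant strategy exists for Player 1

Work:
A strategy strictly dominates another if it gives a strictly higher payoff against every opponent action. Compare each pair of P1's strategies column-by-column:
  A vs B: [2 vs 7, 1 vs 5, 5 vs 6] → A does not strictly dominate B (column X: 2 ≤ 7)
  A vs C: [2 vs 2, 1 vs 6, 5 vs 4] → A does not strictly dominate C (column X: 2 ≤ 2)
  B vs A: [7 vs 2, 5 vs 1, 6 vs 5] → B strictly dominates A
  B vs C: [7 vs 2, 5 vs 6, 6 vs 4] → B does not strictly dominate C (column Y: 5 ≤ 6)
  C vs A: [2 vs 2, 6 vs 1, 4 vs 5] → C does not strictly dominate A (column X: 2 ≤ 2)
  C vs B: [2 vs 7, 6 vs 5, 4 vs 6] → C does not strictly dominate B (column X: 2 ≤ 7)
No single strategy strictly dominates all others → no strictly dominant strategy.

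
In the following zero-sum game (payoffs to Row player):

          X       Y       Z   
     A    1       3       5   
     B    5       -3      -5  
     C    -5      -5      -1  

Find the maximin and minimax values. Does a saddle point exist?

Maximin = 1, Minimax = 3, Saddle: False

Work:
Row minimums: [1, -5, -5] → maximin = 1
Column maximums: [5, 3, 5] → minimax = 3
No saddle point (maximin ≠ minimax). Mixed strategy needed.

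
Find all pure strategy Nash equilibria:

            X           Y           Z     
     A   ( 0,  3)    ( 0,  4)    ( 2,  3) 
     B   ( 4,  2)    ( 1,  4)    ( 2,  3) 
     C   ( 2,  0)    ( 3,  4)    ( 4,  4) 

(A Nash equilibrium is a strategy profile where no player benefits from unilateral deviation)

Nash equilibrium: (C, Y), (C, Z)

Work:
Best responses:
  P1 vs X: payoffs [0, 4, 2] → best response B (payoff 4)
  P1 vs Y: payoffs [0, 1, 3] → best response C (payoff 3)
  P1 vs Z: payoffs [2, 2, 4] → best response C (payoff 4)
  P2 vs A: payoffs [3, 4, 3] → best response Y (payoff 4)
  P2 vs B: payoffs [2, 4, 3] → best response Y (payoff 4)
  P2 vs C: payoffs [0, 4, 4] → best response Y/Z (payoff 4)
Mutual best responses: (C,Y), (C,Z) → Nash equilibria.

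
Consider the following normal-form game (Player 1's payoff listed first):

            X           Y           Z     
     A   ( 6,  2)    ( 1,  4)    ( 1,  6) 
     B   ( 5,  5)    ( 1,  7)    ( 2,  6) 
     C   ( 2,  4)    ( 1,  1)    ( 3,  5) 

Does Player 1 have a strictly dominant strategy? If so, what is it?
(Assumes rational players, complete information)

No strictly dominant strategy exists for Player 1

Work:
A strategy strictly dominates another if it gives a strictly higher payoff against every opponent action. Compare each pair of P1's strategies column-by-column:
  A vs B: [6 vs 5, 1 vs 1, 1 vs 2] → A does not strictly dominate B (column Y: 1 ≤ 1)
  A vs C: [6 vs 2, 1 vs 1, 1 vs 3] → A does not strictly dominate C (column Y: 1 ≤ 1)
  B vs A: [5 vs 6, 1 vs 1, 2 vs 1] → B does not strictly dominate A (column X: 5 ≤ 6)
  B vs C: [5 vs 2, 1 vs 1, 2 vs 3] → B does not strictly dominate C (column Y: 1 ≤ 1)
  C vs A: [2 vs 6, 1 vs 1, 3 vs 1] → C does not strictly dominate A (column X: 2 ≤ 6)
  C vs B: [2 vs 5, 1 vs 1, 3 vs 2] → C does not strictly dominate B (column X: 2 ≤ 5)
No single strategy strictly dominates all others → no strictly dominant strategy.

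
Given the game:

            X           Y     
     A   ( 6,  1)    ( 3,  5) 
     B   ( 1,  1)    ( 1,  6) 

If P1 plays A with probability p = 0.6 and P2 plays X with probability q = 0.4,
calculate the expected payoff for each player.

E[P1] = 2.92, E[P2] = 3.64

Work:
E[P1] = p·q·π₁(A,X) + p·(1-q)·π₁(A,Y) + (1-p)·q·π₁(B,X) + (1-p)·(1-q)·π₁(B,Y)
= 0.6·0.4·6 + 0.6·0.6·3 + 0.4·0.4·1 + 0.4·0.6·1
= 2.92

E[P2] = 3.64 (similar calculation)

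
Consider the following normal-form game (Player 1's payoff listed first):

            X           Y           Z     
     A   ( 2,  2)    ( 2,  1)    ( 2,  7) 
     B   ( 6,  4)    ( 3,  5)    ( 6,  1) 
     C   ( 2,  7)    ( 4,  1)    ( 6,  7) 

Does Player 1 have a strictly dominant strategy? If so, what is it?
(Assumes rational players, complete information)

No strictly dominant strategy exists for Player 1

Work:
A strategy strictly dominates another if it gives a strictly higher payoff against every opponent action. Compare each pair of P1's strategies column-by-column:
  A vs B: [2 vs 6, 2 vs 3, 2 vs 6] → A does not strictly dominate B (column X: 2 ≤ 6)
  A vs C: [2 vs 2, 2 vs 4, 2 vs 6] → A does not strictly dominate C (column X: 2 ≤ 2)
  B vs A: [6 vs 2, 3 vs 2, 6 vs 2] → B strictly dominates A
  B vs C: [6 vs 2, 3 vs 4, 6 vs 6] → B does not strictly dominate C (column Y: 3 ≤ 4)
  C vs A: [2 vs 2, 4 vs 2, 6 vs 2] → C does not strictly dominate A (column X: 2 ≤ 2)
  C vs B: [2 vs 6, 4 vs 3, 6 vs 6] → C does not strictly dominate B (column X: 2 ≤ 6)
No single strategy strictly dominates all others → no strictly dominant strategy.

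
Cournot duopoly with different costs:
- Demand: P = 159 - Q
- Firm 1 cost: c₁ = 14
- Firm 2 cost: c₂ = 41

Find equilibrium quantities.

q₁* = 57.33, q₂* = 30.33

Work:
Reaction: q₁ = (159 - 14 - q₂)/2
Reaction: q₂ = (159 - 41 - q₁)/2
Solve simultaneously:
q₁* = (159 - 2×14 + 41)/3 = 57.33
q₂* = (159 - 2×41 + 14)/3 = 30.33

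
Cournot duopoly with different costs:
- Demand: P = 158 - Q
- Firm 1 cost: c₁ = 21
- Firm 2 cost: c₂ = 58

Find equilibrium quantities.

q₁* = 58.0, q₂* = 21.0

Work:
Reaction: q₁ = (158 - 21 - q₂)/2
Reaction: q₂ = (158 - 58 - q₁)/2
Solve simultaneously:
q₁* = (158 - 2×21 + 58)/3 = 58.0
q₂* = (158 - 2×58 + 21)/3 = 21.0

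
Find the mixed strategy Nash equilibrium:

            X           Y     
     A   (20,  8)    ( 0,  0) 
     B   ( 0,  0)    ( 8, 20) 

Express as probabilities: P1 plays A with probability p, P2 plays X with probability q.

p = 0.7143, q = 0.2857

Work:
Find probabilities that make opponent indifferent:
P2 chooses q to make P1 indifferent between A and B
P1 chooses p to make P2 indifferent between X and Y
Mixed NE: P1 plays (A: 0.7143, B: 0.2857), P2 plays (X: 0.2857, Y: 0.7143)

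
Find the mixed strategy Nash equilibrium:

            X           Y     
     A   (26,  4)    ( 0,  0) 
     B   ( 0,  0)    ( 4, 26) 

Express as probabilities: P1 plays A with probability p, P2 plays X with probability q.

p = 0.8667, q = 0.1333

Work:
Find probabilities that make opponent indifferent:
P2 chooses q to make P1 indifferent between A and B
P1 chooses p to make P2 indifferent between X and Y
Mixed NE: P1 plays (A: 0.8667, B: 0.1333), P2 plays (X: 0.1333, Y: 0.8667)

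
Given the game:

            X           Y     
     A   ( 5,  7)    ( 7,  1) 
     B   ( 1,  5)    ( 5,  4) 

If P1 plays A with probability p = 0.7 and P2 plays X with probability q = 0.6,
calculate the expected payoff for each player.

E[P1] = 4.84, E[P2] = 4.6

Work:
E[P1] = p·q·π₁(A,X) + p·(1-q)·π₁(A,Y) + (1-p)·q·π₁(B,X) + (1-p)·(1-q)·π₁(B,Y)
= 0.7·0.6·5 + 0.7·0.4·7 + 0.3·0.6·1 + 0.3·0.4·5
= 4.84

E[P2] = 4.6 (similar calculation)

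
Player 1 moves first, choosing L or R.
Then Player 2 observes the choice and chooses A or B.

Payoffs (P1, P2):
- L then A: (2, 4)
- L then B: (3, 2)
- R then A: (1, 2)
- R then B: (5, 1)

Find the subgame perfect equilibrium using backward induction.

P1 plays L, P2 plays A after L and A after R; Payoff (2, 4)

Work:
Backward induction:
After L: P2 chooses A → P1 gets 2
After R: P2 chooses A → P1 gets 1
P1 chooses L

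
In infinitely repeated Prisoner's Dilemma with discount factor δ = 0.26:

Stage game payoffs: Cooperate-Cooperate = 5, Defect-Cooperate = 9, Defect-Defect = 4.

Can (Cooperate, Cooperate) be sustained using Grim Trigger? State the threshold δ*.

δ* = 0.8; since δ = 0.26 < 0.8, cooperation cannot be sustained

Work:
For Grim Trigger:
Cooperate forever: 5/(1-δ)
Defect then punished: 9 + 4·δ/(1-δ)
Need: 5/(1-δ) ≥ 9 + 4·δ/(1-δ)
Solving: δ ≥ (T-R)/(T-P) = (9-5)/(9-4) = 0.8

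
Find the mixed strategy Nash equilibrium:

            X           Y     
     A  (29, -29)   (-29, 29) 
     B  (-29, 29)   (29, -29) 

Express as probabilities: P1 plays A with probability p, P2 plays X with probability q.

p = 0.5, q = 0.5

Work:
Find probabilities that make opponent indifferent:
P2 chooses q to make P1 indifferent between A and B
P1 chooses p to make P2 indifferent between X and Y
Mixed NE: P1 plays (A: 0.5, B: 0.5), P2 plays (X: 0.5, Y: 0.5)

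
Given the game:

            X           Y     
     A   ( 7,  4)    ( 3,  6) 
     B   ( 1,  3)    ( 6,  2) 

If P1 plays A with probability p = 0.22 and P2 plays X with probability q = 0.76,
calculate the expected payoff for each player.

E[P1] = 3.0448, E[P2] = 3.1384

Work:
E[P1] = p·q·π₁(A,X) + p·(1-q)·π₁(A,Y) + (1-p)·q·π₁(B,X) + (1-p)·(1-q)·π₁(B,Y)
= 0.22·0.76·7 + 0.22·0.24·3 + 0.78·0.76·1 + 0.78·0.24·6
= 3.0448

E[P2] = 3.1384 (similar calculation)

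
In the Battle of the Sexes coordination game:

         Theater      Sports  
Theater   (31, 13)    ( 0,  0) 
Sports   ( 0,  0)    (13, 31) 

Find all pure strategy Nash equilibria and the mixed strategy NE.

Pure NE: (Theater, Theater) and (Sports, Sports); Mixed NE: p = 0.7045, q = 0.2955

Work:
Check pure NE:
(Theater, Theater): (31, 13) - no unilateral deviation beneficial
(Sports, Sports): (13, 31) - no unilateral deviation beneficial
Mixed NE: P1 plays Theater with p = 0.7045, P2 plays Theater with q = 0.2955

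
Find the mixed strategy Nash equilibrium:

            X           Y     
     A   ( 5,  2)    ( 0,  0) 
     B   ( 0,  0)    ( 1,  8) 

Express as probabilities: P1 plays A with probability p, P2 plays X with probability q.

p = 0.8, q = 0.1667

Work:
Find probabilities that make opponent indifferent:
P2 chooses q to make P1 indifferent between A and B
P1 chooses p to make P2 indifferent between X and Y
Mixed NE: P1 plays (A: 0.8, B: 0.2), P2 plays (X: 0.1667, Y: 0.8333)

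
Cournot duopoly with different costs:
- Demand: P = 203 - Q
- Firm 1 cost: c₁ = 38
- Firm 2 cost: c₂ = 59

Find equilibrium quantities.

q₁* = 62.0, q₂* = 41.0

Work:
Reaction: q₁ = (203 - 38 - q₂)/2
Reaction: q₂ = (203 - 59 - q₁)/2
Solve simultaneously:
q₁* = (203 - 2×38 + 59)/3 = 62.0
q₂* = (203 - 2×59 + 38)/3 = 41.0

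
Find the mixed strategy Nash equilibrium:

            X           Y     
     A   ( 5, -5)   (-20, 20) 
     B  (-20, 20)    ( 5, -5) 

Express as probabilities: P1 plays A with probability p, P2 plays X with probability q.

p = 0.5, q = 0.5

Work:
Find probabilities that make opponent indifferent:
P2 chooses q to make P1 indifferent between A and B
P1 chooses p to make P2 indifferent between X and Y
Mixed NE: P1 plays (A: 0.5, B: 0.5), P2 plays (X: 0.5, Y: 0.5)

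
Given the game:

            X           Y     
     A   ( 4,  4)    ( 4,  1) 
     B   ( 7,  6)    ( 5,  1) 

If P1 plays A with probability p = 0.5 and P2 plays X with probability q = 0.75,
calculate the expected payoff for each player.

E[P1] = 5.25, E[P2] = 4.0

Work:
E[P1] = p·q·π₁(A,X) + p·(1-q)·π₁(A,Y) + (1-p)·q·π₁(B,X) + (1-p)·(1-q)·π₁(B,Y)
= 0.5·0.75·4 + 0.5·0.25·4 + 0.5·0.75·7 + 0.5·0.25·5
= 5.25

E[P2] = 4.0 (similar calculation)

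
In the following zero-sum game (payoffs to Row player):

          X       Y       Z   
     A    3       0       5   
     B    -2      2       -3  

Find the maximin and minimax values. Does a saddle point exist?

Maximin = 0, Minimax = 2, Saddle: False

Work:
Row minimums: [0, -3] → maximin = 0
Column maximums: [3, 2, 5] → minimax = 2
No saddle point (maximin ≠ minimax). Mixed strategy needed.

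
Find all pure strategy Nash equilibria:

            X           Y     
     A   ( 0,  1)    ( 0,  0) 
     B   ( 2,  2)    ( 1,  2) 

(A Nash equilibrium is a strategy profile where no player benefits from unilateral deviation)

Nash equilibrium: (B, X), (B, Y)

Work:
Best responses:
  P1 vs X: payoffs [0, 2] → best response B (payoff 2)
  P1 vs Y: payoffs [0, 1] → best response B (payoff 1)
  P2 vs A: payoffs [1, 0] → best response X (payoff 1)
  P2 vs B: payoffs [2, 2] → best response X/Y (payoff 2)
Mutual best responses: (B,X), (B,Y) → Nash equilibria.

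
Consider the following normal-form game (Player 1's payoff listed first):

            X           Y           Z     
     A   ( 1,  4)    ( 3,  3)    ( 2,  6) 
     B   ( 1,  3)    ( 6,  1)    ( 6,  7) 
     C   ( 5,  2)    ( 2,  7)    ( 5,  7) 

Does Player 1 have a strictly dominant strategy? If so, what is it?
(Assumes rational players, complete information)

No strictly dominant strategy exists for Player 1

Work:
A strategy strictly dominates another if it gives a strictly higher payoff against every opponent action. Compare each pair of P1's strategies column-by-column:
  A vs B: [1 vs 1, 3 vs 6, 2 vs 6] → A does not strictly dominate B (column X: 1 ≤ 1)
  A vs C: [1 vs 5, 3 vs 2, 2 vs 5] → A does not strictly dominate C (column X: 1 ≤ 5)
  B vs A: [1 vs 1, 6 vs 3, 6 vs 2] → B does not strictly dominate A (column X: 1 ≤ 1)
  B vs C: [1 vs 5, 6 vs 2, 6 vs 5] → B does not strictly dominate C (column X: 1 ≤ 5)
  C vs A: [5 vs 1, 2 vs 3, 5 vs 2] → C does not strictly dominate A (column Y: 2 ≤ 3)
  C vs B: [5 vs 1, 2 vs 6, 5 vs 6] → C does not strictly dominate B (column Y: 2 ≤ 6)
No single strategy strictly dominates all others → no strictly dominant strategy.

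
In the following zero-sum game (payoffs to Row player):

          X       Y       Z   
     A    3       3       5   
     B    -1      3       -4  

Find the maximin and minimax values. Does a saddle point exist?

Maximin = 3, Minimax = 3, Saddle: True

Work:
Row minimums: [3, -4] → maximin = 3
Column maximums: [3, 3, 5] → minimax = 3
Saddle point exists! Game value = 3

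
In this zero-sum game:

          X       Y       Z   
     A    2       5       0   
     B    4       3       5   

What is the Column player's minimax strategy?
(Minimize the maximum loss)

Column should play X, value = 4

Work:
Column player minimizes Row's maximum payoff:
Column X: max payoff to Row = 4
Column Y: max payoff to Row = 5
Column Z: max payoff to Row = 5
Minimum is 4, achieved by column X.
Minimax strategy: X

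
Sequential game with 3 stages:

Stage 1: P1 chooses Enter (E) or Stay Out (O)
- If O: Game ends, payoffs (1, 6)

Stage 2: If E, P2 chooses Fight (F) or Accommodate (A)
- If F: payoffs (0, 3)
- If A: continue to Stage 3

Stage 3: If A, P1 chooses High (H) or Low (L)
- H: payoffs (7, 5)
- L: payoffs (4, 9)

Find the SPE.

SPE: (E, A, H); Outcome (7, 5)

Work:
Stage 3: P1 chooses H (7 vs 4)
Stage 2: P2: F->3, A->5 (anticipating H). Choose A
Stage 1: P1: O->1, E->7 (anticipating A, H). Choose E
SPE path: E -> A -> H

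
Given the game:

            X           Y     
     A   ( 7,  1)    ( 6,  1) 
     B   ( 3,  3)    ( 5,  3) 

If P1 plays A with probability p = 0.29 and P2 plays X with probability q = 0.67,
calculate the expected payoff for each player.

E[P1] = 4.5329, E[P2] = 2.42

Work:
E[P1] = p·q·π₁(A,X) + p·(1-q)·π₁(A,Y) + (1-p)·q·π₁(B,X) + (1-p)·(1-q)·π₁(B,Y)
= 0.29·0.67·7 + 0.29·0.33·6 + 0.71·0.67·3 + 0.71·0.33·5
= 4.5329

E[P2] = 2.42 (similar calculation)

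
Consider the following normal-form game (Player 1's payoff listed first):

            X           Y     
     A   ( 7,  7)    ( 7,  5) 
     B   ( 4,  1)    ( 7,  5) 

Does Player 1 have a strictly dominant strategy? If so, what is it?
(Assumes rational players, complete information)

No strictly dominant strategy exists for Player 1

Work:
A strategy strictly dominates another if it gives a strictly higher payoff against every opponent action. Compare each pair of P1's strategies column-by-column:
  A vs B: [7 vs 4, 7 vs 7] → A does not strictly dominate B (column Y: 7 ≤ 7)
  B vs A: [4 vs 7, 7 vs 7] → B does not strictly dominate A (column X: 4 ≤ 7)
No single strategy strictly dominates all others → no strictly dominant strategy.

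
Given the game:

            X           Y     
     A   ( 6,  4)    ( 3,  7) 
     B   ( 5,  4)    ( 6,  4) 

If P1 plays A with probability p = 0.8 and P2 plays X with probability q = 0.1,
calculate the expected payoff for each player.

E[P1] = 3.82, E[P2] = 6.16

Work:
E[P1] = p·q·π₁(A,X) + p·(1-q)·π₁(A,Y) + (1-p)·q·π₁(B,X) + (1-p)·(1-q)·π₁(B,Y)
= 0.8·0.1·6 + 0.8·0.9·3 + 0.2·0.1·5 + 0.2·0.9·6
= 3.82

E[P2] = 6.16 (similar calculation)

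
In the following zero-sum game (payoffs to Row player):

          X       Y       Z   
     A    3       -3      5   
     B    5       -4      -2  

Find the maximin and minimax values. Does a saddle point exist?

Maximin = -3, Minimax = -3, Saddle: True

Work:
Row minimums: [-3, -4] → maximin = -3
Column maximums: [5, -3, 5] → minimax = -3
Saddle point exists! Game value = -3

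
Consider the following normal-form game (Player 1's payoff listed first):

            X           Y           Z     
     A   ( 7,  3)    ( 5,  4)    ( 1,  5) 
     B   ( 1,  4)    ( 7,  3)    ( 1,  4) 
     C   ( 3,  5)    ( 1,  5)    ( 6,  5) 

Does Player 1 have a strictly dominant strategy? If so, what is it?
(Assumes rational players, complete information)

No strictly dominant strategy exists for Player 1

Work:
A strategy strictly dominates another if it gives a strictly higher payoff against every opponent action. Compare each pair of P1's strategies column-by-column:
  A vs B: [7 vs 1, 5 vs 7, 1 vs 1] → A does not strictly dominate B (column Y: 5 ≤ 7)
  A vs C: [7 vs 3, 5 vs 1, 1 vs 6] → A does not strictly dominate C (column Z: 1 ≤ 6)
  B vs A: [1 vs 7, 7 vs 5, 1 vs 1] → B does not strictly dominate A (column X: 1 ≤ 7)
  B vs C: [1 vs 3, 7 vs 1, 1 vs 6] → B does not strictly dominate C (column X: 1 ≤ 3)
  C vs A: [3 vs 7, 1 vs 5, 6 vs 1] → C does not strictly dominate A (column X: 3 ≤ 7)
  C vs B: [3 vs 1, 1 vs 7, 6 vs 1] → C does not strictly dominate B (column Y: 1 ≤ 7)
No single strategy strictly dominates all others → no strictly dominant strategy.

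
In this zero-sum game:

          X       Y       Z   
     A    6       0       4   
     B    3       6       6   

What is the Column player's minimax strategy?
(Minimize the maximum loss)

Column should play X or Y or Z (all achieve the minimum), value = 6

Work:
Column player minimizes Row's maximum payoff:
Column X: max payoff to Row = 6
Column Y: max payoff to Row = 6
Column Z: max payoff to Row = 6
Minimum is 6, achieved by columns X, Y, Z (tied).
Each of X or Y or Z is a minimax strategy.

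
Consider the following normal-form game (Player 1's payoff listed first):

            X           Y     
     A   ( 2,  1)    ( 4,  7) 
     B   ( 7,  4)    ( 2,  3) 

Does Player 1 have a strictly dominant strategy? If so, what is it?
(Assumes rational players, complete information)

No strictly dominant strategy exists for Player 1

Work:
A strategy strictly dominates another if it gives a strictly higher payoff against every opponent action. Compare each pair of P1's strategies column-by-column:
  A vs B: [2 vs 7, 4 vs 2] → A does not strictly dominate B (column X: 2 ≤ 7)
  B vs A: [7 vs 2, 2 vs 4] → B does not strictly dominate A (column Y: 2 ≤ 4)
No single strategy strictly dominates all others → no strictly dominant strategy.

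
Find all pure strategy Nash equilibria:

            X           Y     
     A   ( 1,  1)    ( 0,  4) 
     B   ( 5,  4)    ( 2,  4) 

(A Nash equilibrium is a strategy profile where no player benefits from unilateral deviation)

Nash equilibrium: (B, X), (B, Y)

Work:
Best responses:
  P1 vs X: payoffs [1, 5] → best response B (payoff 5)
  P1 vs Y: payoffs [0, 2] → best response B (payoff 2)
  P2 vs A: payoffs [1, 4] → best response Y (payoff 4)
  P2 vs B: payoffs [4, 4] → best response X/Y (payoff 4)
Mutual best responses: (B,X), (B,Y) → Nash equilibria.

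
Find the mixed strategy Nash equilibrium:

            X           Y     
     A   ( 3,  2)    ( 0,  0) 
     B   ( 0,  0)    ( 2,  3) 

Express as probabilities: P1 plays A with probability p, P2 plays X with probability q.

p = 0.6, q = 0.4

Work:
Find probabilities that make opponent indifferent:
P2 chooses q to make P1 indifferent between A and B
P1 chooses p to make P2 indifferent between X and Y
Mixed NE: P1 plays (A: 0.6, B: 0.4), P2 plays (X: 0.4, Y: 0.6)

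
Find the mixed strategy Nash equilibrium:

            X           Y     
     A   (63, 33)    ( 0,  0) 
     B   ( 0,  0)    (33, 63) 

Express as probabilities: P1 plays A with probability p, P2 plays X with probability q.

p = 0.6562, q = 0.3438

Work:
Find probabilities that make opponent indifferent:
P2 chooses q to make P1 indifferent between A and B
P1 chooses p to make P2 indifferent between X and Y
Mixed NE: P1 plays (A: 0.6562, B: 0.3438), P2 plays (X: 0.3438, Y: 0.6562)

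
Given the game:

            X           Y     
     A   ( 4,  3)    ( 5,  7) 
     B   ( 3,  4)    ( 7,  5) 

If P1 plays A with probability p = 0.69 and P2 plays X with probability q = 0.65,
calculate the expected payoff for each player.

E[P1] = 4.3655, E[P2] = 4.3845

Work:
E[P1] = p·q·π₁(A,X) + p·(1-q)·π₁(A,Y) + (1-p)·q·π₁(B,X) + (1-p)·(1-q)·π₁(B,Y)
= 0.69·0.65·4 + 0.69·0.35·5 + 0.31·0.65·3 + 0.31·0.35·7
= 4.3655

E[P2] = 4.3845 (similar calculation)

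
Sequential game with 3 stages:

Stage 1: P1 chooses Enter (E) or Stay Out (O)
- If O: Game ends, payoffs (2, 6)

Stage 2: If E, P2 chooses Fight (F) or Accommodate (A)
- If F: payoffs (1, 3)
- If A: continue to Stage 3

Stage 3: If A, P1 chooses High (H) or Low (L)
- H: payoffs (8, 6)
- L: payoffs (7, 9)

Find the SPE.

SPE: (E, A, H); Outcome (8, 6)

Work:
Stage 3: P1 chooses H (8 vs 7)
Stage 2: P2: F->3, A->6 (anticipating H). Choose A
Stage 1: P1: O->2, E->8 (anticipating A, H). Choose E
SPE path: E -> A -> H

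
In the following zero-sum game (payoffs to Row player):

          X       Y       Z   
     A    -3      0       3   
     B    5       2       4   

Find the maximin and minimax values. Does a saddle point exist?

Maximin = 2, Minimax = 2, Saddle: True

Work:
Row minimums: [-3, 2] → maximin = 2
Column maximums: [5, 2, 4] → minimax = 2
Saddle point exists! Game value = 2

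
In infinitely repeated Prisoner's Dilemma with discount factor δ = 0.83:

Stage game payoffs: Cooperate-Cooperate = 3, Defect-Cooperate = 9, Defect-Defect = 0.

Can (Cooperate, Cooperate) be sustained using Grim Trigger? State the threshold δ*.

δ* = 0.6667; since δ = 0.83 ≥ 0.6667, cooperation can be sustained

Work:
For Grim Trigger:
Cooperate forever: 3/(1-δ)
Defect then punished: 9 + 0·δ/(1-δ)
Need: 3/(1-δ) ≥ 9 + 0·δ/(1-δ)
Solving: δ ≥ (T-R)/(T-P) = (9-3)/(9-0) = 0.6667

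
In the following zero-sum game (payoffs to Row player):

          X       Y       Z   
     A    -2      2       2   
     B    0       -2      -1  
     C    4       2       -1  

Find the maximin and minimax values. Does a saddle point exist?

Maximin = -1, Minimax = 2, Saddle: False

Work:
Row minimums: [-2, -2, -1] → maximin = -1
Column maximums: [4, 2, 2] → minimax = 2
No saddle point (maximin ≠ minimax). Mixed strategy needed.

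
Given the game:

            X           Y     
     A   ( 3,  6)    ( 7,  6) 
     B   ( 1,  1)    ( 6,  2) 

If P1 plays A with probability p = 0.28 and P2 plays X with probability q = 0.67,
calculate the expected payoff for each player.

E[P1] = 3.1176, E[P2] = 2.6376

Work:
E[P1] = p·q·π₁(A,X) + p·(1-q)·π₁(A,Y) + (1-p)·q·π₁(B,X) + (1-p)·(1-q)·π₁(B,Y)
= 0.28·0.67·3 + 0.28·0.33·7 + 0.72·0.67·1 + 0.72·0.33·6
= 3.1176

E[P2] = 2.6376 (similar calculation)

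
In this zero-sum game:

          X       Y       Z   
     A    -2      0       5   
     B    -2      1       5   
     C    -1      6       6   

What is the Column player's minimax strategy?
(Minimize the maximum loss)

Column should play X, value = -1

Work:
Column player minimizes Row's maximum payoff:
Column X: max payoff to Row = -1
Column Y: max payoff to Row = 6
Column Z: max payoff to Row = 6
Minimum is -1, achieved by column X.
Minimax strategy: X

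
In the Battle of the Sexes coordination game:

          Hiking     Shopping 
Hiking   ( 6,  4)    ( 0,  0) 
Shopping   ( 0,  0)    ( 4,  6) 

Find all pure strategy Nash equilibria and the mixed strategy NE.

Pure NE: (Hiking, Hiking) and (Shopping, Shopping); Mixed NE: p = 0.6, q = 0.4

Work:
Check pure NE:
(Hiking, Hiking): (6, 4) - no unilateral deviation beneficial
(Shopping, Shopping): (4, 6) - no unilateral deviation beneficial
Mixed NE: P1 plays Hiking with p = 0.6, P2 plays Hiking with q = 0.4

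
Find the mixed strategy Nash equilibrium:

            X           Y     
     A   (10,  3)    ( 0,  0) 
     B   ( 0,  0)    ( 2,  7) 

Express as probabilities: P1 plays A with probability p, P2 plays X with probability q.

p = 0.7, q = 0.1667

Work:
Find probabilities that make opponent indifferent:
P2 chooses q to make P1 indifferent between A and B
P1 chooses p to make P2 indifferent between X and Y
Mixed NE: P1 plays (A: 0.7, B: 0.3), P2 plays (X: 0.1667, Y: 0.8333)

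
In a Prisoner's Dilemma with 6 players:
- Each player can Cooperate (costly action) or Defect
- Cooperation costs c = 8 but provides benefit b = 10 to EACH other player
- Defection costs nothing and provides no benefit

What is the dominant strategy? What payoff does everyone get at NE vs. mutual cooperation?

Dominant: Defect; NE payoff = 0; Coop payoff = 42

Work:
Defect dominates (saves cost c = 8, benefit to others is external)
NE: All defect → everyone gets 0
If all cooperate: each receives (5)×10 - 8 = 42
Social dilemma: 42 > 0 but NE gives 0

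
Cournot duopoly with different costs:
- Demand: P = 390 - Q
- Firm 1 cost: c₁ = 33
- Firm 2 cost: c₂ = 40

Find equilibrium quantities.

q₁* = 121.33, q₂* = 114.33

Work:
Reaction: q₁ = (390 - 33 - q₂)/2
Reaction: q₂ = (390 - 40 - q₁)/2
Solve simultaneously:
q₁* = (390 - 2×33 + 40)/3 = 121.33
q₂* = (390 - 2×40 + 33)/3 = 114.33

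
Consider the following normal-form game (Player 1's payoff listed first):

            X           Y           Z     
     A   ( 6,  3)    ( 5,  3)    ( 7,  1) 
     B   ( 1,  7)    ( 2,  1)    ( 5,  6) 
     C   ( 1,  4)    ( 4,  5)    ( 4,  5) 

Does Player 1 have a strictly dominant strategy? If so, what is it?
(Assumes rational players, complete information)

Yes, Player 1's strictly dominant strategy is A

Work:
A strategy strictly dominates another if it gives a strictly higher payoff against every opponent action. Compare each pair of P1's strategies column-by-column:
  A vs B: [6 vs 1, 5 vs 2, 7 vs 5] → A strictly dominates B
  A vs C: [6 vs 1, 5 vs 4, 7 vs 4] → A strictly dominates C
  B vs A: [1 vs 6, 2 vs 5, 5 vs 7] → B does not strictly dominate A (column X: 1 ≤ 6)
  B vs C: [1 vs 1, 2 vs 4, 5 vs 4] → B does not strictly dominate C (column X: 1 ≤ 1)
  C vs A: [1 vs 6, 4 vs 5, 4 vs 7] → C does not strictly dominate A (column X: 1 ≤ 6)
  C vs B: [1 vs 1, 4 vs 2, 4 vs 5] → C does not strictly dominate B (column X: 1 ≤ 1)
A strictly dominates every other strategy → strictly dominant.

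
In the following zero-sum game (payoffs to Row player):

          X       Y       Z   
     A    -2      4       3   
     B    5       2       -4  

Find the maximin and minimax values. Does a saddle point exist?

Maximin = -2, Minimax = 3, Saddle: False

Work:
Row minimums: [-2, -4] → maximin = -2
Column maximums: [5, 4, 3] → minimax = 3
No saddle point (maximin ≠ minimax). Mixed strategy needed.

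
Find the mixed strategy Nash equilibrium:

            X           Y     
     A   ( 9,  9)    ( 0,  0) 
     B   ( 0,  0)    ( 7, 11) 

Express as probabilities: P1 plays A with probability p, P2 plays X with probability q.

p = 0.55, q = 0.4375

Work:
Find probabilities that make opponent indifferent:
P2 chooses q to make P1 indifferent between A and B
P1 chooses p to make P2 indifferent between X and Y
Mixed NE: P1 plays (A: 0.55, B: 0.45), P2 plays (X: 0.4375, Y: 0.5625)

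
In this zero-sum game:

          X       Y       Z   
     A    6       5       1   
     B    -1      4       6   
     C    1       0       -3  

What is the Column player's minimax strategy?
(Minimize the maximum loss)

Column should play Y, value = 5

Work:
Column player minimizes Row's maximum payoff:
Column X: max payoff to Row = 6
Column Y: max payoff to Row = 5
Column Z: max payoff to Row = 6
Minimum is 5, achieved by column Y.
Minimax strategy: Y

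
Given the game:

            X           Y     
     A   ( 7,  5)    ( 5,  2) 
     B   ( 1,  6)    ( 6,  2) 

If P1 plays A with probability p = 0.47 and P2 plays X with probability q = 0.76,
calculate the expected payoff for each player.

E[P1] = 4.2304, E[P2] = 4.6828

Work:
E[P1] = p·q·π₁(A,X) + p·(1-q)·π₁(A,Y) + (1-p)·q·π₁(B,X) + (1-p)·(1-q)·π₁(B,Y)
= 0.47·0.76·7 + 0.47·0.24·5 + 0.53·0.76·1 + 0.53·0.24·6
= 4.2304

E[P2] = 4.6828 (similar calculation)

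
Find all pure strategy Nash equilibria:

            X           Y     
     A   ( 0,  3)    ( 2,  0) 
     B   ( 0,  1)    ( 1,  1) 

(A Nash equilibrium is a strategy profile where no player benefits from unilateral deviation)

Nash equilibrium: (A, X), (B, X)

Work:
Best responses:
  P1 vs X: payoffs [0, 0] → best response A/B (payoff 0)
  P1 vs Y: payoffs [2, 1] → best response A (payoff 2)
  P2 vs A: payoffs [3, 0] → best response X (payoff 3)
  P2 vs B: payoffs [1, 1] → best response X/Y (payoff 1)
Mutual best responses: (A,X), (B,X) → Nash equilibria.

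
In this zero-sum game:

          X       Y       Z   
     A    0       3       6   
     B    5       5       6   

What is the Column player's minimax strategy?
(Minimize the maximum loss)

Column should play X or Y (all achieve the minimum), value = 5

Work:
Column player minimizes Row's maximum payoff:
Column X: max payoff to Row = 5
Column Y: max payoff to Row = 5
Column Z: max payoff to Row = 6
Minimum is 5, achieved by columns X, Y (tied).
Each of X or Y is a minimax strategy.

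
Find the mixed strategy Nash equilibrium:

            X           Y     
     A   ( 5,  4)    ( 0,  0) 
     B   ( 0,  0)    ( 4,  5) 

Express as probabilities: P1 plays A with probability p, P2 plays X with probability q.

p = 0.5556, q = 0.4444

Work:
Find probabilities that make opponent indifferent:
P2 chooses q to make P1 indifferent between A and B
P1 chooses p to make P2 indifferent between X and Y
Mixed NE: P1 plays (A: 0.5556, B: 0.4444), P2 plays (X: 0.4444, Y: 0.5556)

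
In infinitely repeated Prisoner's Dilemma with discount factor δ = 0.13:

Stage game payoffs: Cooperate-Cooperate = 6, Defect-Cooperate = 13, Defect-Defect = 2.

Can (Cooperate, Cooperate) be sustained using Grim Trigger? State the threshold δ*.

δ* = 0.6364; since δ = 0.13 < 0.6364, cooperation cannot be sustained

Work:
For Grim Trigger:
Cooperate forever: 6/(1-δ)
Defect then punished: 13 + 2·δ/(1-δ)
Need: 6/(1-δ) ≥ 13 + 2·δ/(1-δ)
Solving: δ ≥ (T-R)/(T-P) = (13-6)/(13-2) = 0.6364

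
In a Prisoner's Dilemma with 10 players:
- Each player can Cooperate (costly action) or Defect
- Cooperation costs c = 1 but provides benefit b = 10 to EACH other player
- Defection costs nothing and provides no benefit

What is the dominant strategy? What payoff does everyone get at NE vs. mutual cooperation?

Dominant: Defect; NE payoff = 0; Coop payoff = 89

Work:
Defect dominates (saves cost c = 1, benefit to others is external)
NE: All defect → everyone gets 0
If all cooperate: each receives (9)×10 - 1 = 89
Social dilemma: 89 > 0 but NE gives 0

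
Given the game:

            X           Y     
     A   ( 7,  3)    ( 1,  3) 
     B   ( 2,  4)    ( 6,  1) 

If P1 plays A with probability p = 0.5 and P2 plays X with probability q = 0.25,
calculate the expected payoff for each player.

E[P1] = 3.75, E[P2] = 2.375

Work:
E[P1] = p·q·π₁(A,X) + p·(1-q)·π₁(A,Y) + (1-p)·q·π₁(B,X) + (1-p)·(1-q)·π₁(B,Y)
= 0.5·0.25·7 + 0.5·0.75·1 + 0.5·0.25·2 + 0.5·0.75·6
= 3.75

E[P2] = 2.375 (similar calculation)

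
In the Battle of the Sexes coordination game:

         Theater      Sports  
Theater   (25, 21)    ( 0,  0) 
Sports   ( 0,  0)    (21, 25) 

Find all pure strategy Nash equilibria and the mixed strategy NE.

Pure NE: (Theater, Theater) and (Sports, Sports); Mixed NE: p = 0.5435, q = 0.4565

Work:
Check pure NE:
(Theater, Theater): (25, 21) - no unilateral deviation beneficial
(Sports, Sports): (21, 25) - no unilateral deviation beneficial
Mixed NE: P1 plays Theater with p = 0.5435, P2 plays Theater with q = 0.4565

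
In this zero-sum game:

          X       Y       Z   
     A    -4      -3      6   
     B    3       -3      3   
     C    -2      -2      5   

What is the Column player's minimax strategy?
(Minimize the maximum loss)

Column should play Y, value = -2

Work:
Column player minimizes Row's maximum payoff:
Column X: max payoff to Row = 3
Column Y: max payoff to Row = -2
Column Z: max payoff to Row = 6
Minimum is -2, achieved by column Y.
Minimax strategy: Y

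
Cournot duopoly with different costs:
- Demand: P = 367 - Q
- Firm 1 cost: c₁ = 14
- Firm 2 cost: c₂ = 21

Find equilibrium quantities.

q₁* = 120.0, q₂* = 113.0

Work:
Reaction: q₁ = (367 - 14 - q₂)/2
Reaction: q₂ = (367 - 21 - q₁)/2
Solve simultaneously:
q₁* = (367 - 2×14 + 21)/3 = 120.0
q₂* = (367 - 2×21 + 14)/3 = 113.0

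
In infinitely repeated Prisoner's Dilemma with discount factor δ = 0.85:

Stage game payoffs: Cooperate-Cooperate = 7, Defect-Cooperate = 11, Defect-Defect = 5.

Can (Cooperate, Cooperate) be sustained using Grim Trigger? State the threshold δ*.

δ* = 0.6667; since δ = 0.85 ≥ 0.6667, cooperation can be sustained

Work:
For Grim Trigger:
Cooperate forever: 7/(1-δ)
Defect then punished: 11 + 5·δ/(1-δ)
Need: 7/(1-δ) ≥ 11 + 5·δ/(1-δ)
Solving: δ ≥ (T-R)/(T-P) = (11-7)/(11-5) = 0.6667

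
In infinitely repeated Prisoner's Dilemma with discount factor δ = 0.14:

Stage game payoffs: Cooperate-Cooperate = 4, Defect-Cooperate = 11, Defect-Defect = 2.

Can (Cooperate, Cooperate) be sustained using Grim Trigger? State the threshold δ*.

δ* = 0.7778; since δ = 0.14 < 0.7778, cooperation cannot be sustained

Work:
For Grim Trigger:
Cooperate forever: 4/(1-δ)
Defect then punished: 11 + 2·δ/(1-δ)
Need: 4/(1-δ) ≥ 11 + 2·δ/(1-δ)
Solving: δ ≥ (T-R)/(T-P) = (11-4)/(11-2) = 0.7778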